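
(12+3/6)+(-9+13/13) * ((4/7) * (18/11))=773/154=5.02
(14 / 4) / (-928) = -7 / 1856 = -0.00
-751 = -751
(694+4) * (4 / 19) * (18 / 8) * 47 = 295254 / 19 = 15539.68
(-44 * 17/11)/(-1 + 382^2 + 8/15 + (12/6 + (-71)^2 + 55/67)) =-0.00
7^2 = 49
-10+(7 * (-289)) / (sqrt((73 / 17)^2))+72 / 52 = -455259 / 949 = -479.72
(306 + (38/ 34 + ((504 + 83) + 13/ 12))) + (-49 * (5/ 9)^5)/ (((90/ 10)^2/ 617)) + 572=470770710307/ 325241892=1447.45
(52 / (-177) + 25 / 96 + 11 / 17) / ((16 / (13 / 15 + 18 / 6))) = 571213 / 3851520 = 0.15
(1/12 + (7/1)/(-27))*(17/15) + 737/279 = 122647/50220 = 2.44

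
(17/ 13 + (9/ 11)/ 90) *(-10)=-1883/ 143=-13.17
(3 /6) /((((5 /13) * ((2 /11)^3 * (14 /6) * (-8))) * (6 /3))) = -51909 /8960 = -5.79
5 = 5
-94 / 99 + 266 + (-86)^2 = 758444 / 99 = 7661.05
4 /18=2 /9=0.22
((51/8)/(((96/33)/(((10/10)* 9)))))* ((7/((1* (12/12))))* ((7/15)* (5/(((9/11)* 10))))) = 100793/2560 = 39.37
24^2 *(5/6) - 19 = 461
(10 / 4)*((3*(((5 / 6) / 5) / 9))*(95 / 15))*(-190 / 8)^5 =-6646881.24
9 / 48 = 3 / 16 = 0.19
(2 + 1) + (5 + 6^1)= 14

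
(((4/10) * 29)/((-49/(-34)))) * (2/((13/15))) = 11832/637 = 18.57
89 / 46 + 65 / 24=2563 / 552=4.64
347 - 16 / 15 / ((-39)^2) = 7916789 / 22815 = 347.00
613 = 613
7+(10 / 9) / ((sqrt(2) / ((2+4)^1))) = 10 * sqrt(2) / 3+7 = 11.71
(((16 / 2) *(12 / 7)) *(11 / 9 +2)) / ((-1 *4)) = -11.05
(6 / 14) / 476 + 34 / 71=0.48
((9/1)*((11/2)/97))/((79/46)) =2277/7663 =0.30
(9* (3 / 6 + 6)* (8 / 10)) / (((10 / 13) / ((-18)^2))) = 492804 / 25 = 19712.16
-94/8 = -47/4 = -11.75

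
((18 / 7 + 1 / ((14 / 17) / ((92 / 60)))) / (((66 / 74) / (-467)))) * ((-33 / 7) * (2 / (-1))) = -328301 / 15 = -21886.73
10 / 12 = 5 / 6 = 0.83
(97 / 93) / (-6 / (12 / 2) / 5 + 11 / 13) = 6305 / 3906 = 1.61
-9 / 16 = -0.56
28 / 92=7 / 23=0.30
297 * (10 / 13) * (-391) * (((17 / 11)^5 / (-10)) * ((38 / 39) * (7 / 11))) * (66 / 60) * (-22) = -1329062824278 / 1124695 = -1181709.55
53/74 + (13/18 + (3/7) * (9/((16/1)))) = 1.68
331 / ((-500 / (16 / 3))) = -3.53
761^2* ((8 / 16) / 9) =579121 / 18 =32173.39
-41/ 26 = -1.58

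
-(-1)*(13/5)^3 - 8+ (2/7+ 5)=13004/875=14.86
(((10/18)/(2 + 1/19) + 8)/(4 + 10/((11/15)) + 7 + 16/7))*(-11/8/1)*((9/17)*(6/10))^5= -435576306627/318864385775000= -0.00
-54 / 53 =-1.02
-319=-319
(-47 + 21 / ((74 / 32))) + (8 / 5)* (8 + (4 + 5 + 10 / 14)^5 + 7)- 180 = 429761385003 / 3109295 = 138218.27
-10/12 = -5/6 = -0.83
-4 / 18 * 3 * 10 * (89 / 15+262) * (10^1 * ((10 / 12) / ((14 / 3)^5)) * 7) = -904275 / 19208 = -47.08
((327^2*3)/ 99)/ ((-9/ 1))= -11881/ 33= -360.03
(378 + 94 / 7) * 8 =21920 / 7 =3131.43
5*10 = 50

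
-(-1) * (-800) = -800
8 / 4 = 2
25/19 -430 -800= -23345/19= -1228.68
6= 6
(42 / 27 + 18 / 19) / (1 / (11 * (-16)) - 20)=-0.13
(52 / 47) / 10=26 / 235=0.11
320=320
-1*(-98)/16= 49/8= 6.12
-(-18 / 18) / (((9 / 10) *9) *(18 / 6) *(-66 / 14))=-70 / 8019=-0.01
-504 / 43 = -11.72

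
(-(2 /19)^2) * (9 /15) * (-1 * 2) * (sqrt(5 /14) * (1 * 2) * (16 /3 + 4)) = 32 * sqrt(70) /1805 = 0.15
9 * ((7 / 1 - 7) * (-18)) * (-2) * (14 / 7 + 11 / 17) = 0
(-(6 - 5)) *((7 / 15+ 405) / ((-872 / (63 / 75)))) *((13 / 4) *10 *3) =830193 / 21800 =38.08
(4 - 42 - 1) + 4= -35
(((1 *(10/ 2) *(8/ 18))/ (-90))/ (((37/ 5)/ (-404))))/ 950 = 404/ 284715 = 0.00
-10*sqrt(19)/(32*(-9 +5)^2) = -0.09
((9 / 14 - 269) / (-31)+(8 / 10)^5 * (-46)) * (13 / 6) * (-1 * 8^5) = 308927537152 / 678125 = 455561.35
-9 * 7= -63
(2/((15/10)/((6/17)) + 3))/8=1/29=0.03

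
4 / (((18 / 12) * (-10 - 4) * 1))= -4 / 21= -0.19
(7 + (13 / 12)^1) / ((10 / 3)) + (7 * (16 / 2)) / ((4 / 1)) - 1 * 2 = 577 / 40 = 14.42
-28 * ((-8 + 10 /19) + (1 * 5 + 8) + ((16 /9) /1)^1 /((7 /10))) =-225.85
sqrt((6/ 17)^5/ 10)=36*sqrt(255)/ 24565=0.02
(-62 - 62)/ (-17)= 124/ 17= 7.29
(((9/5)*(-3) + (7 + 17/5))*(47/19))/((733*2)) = 235/27854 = 0.01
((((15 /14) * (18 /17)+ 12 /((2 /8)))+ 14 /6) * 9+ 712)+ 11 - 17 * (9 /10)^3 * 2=69104733 /59500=1161.42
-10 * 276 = -2760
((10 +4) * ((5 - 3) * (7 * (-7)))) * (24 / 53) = -32928 / 53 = -621.28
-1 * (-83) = 83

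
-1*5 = -5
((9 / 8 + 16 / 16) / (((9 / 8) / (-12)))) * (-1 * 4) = 272 / 3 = 90.67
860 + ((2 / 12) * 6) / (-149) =128139 / 149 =859.99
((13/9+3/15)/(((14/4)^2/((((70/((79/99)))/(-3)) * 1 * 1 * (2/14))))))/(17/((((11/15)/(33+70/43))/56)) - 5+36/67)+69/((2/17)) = 19404257115978853/33084838071138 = 586.50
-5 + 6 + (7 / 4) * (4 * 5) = 36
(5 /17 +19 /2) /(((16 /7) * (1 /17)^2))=39627 /32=1238.34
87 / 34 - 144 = -4809 / 34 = -141.44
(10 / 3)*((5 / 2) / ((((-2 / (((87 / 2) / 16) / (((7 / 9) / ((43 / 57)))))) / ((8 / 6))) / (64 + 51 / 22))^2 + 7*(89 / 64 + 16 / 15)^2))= 25421707108830720000 / 128943118202508412943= 0.20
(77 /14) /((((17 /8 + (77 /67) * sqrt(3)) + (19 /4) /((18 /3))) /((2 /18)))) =493790 /1259013-64856 * sqrt(3) /419671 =0.12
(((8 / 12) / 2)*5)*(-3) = -5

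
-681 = -681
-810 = -810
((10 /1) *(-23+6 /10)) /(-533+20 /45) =2016 /4793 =0.42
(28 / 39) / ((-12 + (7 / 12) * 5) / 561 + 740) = 8976 / 9251489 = 0.00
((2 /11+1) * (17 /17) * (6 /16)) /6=13 /176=0.07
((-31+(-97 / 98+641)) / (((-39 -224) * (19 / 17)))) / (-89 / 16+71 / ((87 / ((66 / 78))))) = 0.43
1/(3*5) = 1/15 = 0.07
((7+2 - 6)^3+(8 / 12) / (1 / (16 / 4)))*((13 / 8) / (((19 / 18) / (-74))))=-128427 / 38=-3379.66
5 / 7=0.71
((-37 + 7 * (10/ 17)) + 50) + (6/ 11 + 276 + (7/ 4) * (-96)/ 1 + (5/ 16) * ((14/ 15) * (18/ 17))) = 94227/ 748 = 125.97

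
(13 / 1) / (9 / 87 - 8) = -377 / 229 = -1.65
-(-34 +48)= -14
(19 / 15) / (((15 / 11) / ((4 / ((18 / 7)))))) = 2926 / 2025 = 1.44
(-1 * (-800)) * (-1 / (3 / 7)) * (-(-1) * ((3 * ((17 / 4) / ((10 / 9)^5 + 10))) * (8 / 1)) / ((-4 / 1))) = 281073240 / 69049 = 4070.63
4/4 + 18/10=14/5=2.80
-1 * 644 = -644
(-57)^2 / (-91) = -3249 / 91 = -35.70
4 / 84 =1 / 21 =0.05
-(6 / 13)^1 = -0.46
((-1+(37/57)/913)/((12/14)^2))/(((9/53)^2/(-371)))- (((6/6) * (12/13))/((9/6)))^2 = 112195591695163/6411503241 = 17499.11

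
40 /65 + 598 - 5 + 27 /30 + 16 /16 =77417 /130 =595.52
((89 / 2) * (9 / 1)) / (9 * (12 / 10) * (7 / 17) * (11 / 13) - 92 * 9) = -98345 / 202396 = -0.49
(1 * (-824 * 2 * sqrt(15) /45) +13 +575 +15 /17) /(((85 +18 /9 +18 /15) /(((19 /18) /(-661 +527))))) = -317015 /6027588 +7828 * sqrt(15) /2393307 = -0.04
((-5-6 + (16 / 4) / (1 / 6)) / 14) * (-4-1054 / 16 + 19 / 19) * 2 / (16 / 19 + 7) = -136097 / 8344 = -16.31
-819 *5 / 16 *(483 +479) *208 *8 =-409696560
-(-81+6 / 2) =78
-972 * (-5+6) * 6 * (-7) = 40824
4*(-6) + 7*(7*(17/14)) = 71/2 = 35.50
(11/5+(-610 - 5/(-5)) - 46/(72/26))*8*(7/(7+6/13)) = -20422948/4365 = -4678.80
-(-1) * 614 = 614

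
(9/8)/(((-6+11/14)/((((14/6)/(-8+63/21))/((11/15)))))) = 441/3212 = 0.14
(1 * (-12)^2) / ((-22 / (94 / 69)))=-2256 / 253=-8.92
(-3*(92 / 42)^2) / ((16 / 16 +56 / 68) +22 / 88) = -143888 / 20727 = -6.94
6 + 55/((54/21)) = 27.39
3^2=9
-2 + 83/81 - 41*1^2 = -3400/81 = -41.98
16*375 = 6000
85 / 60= 17 / 12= 1.42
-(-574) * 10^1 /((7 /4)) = 3280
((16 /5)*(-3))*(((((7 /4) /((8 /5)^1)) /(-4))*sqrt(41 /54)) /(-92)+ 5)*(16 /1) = -768 - 7*sqrt(246) /276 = -768.40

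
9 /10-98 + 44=-531 /10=-53.10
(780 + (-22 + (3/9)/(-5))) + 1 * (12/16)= 45521/60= 758.68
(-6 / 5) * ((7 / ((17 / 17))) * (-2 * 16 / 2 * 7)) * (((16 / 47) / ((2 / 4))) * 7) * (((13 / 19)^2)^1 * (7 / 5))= 1246522368 / 424175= 2938.70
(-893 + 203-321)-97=-1108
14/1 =14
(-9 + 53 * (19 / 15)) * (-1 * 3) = -872 / 5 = -174.40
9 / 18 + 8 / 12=7 / 6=1.17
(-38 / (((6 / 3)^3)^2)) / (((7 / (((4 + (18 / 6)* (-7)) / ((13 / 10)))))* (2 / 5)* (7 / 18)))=72675 / 10192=7.13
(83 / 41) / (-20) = -0.10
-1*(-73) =73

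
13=13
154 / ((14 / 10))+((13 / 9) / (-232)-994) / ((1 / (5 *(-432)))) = 2147163.45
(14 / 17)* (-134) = -1876 / 17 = -110.35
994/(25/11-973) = -5467/5339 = -1.02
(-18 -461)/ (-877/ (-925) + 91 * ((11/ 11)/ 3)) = -1329225/ 86806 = -15.31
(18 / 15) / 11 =6 / 55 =0.11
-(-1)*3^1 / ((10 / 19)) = 57 / 10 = 5.70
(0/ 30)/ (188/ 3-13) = 0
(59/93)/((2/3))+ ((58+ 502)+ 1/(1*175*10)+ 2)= 15270078/27125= 562.95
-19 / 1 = -19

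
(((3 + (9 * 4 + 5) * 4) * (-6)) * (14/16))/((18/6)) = -292.25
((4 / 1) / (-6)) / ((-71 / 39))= 26 / 71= 0.37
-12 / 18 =-2 / 3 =-0.67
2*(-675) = -1350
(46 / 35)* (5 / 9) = 46 / 63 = 0.73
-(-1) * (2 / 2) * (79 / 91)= 79 / 91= 0.87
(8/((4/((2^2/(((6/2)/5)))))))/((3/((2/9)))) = 80/81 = 0.99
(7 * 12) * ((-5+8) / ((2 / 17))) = 2142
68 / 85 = 4 / 5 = 0.80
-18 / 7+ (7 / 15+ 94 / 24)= 761 / 420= 1.81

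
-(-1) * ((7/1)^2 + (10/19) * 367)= 4601/19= 242.16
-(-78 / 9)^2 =-676 / 9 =-75.11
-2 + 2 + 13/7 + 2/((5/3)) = 107/35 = 3.06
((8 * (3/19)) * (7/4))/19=42/361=0.12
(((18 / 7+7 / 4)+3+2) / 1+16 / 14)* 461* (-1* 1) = -4824.04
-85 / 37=-2.30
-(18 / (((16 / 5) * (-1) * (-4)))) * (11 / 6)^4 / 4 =-3.97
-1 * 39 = -39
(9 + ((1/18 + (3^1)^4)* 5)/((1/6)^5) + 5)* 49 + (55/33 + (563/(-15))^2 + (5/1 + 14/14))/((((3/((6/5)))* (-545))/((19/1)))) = 94679514343378/613125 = 154421226.25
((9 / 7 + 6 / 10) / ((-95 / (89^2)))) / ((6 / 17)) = -1481227 / 3325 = -445.48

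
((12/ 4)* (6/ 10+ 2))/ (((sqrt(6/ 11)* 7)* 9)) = 0.17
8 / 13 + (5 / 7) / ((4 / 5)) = 1.51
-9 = -9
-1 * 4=-4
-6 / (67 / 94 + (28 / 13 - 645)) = 7332 / 784687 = 0.01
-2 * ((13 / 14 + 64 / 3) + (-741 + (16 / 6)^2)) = 89665 / 63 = 1423.25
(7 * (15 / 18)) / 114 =35 / 684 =0.05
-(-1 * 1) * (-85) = -85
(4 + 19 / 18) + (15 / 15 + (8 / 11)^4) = 1669597 / 263538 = 6.34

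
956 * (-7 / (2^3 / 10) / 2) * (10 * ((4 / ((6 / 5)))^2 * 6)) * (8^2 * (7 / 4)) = -312293333.33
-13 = -13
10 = 10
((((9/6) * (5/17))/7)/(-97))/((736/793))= -11895/16991296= -0.00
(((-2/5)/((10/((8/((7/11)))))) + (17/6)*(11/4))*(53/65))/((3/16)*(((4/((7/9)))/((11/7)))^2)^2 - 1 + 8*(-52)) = -23754861449/1580770737000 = -0.02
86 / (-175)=-86 / 175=-0.49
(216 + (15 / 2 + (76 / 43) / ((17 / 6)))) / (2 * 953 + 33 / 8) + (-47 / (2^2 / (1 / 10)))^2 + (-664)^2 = 7880010017729099 / 17872657600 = 440897.50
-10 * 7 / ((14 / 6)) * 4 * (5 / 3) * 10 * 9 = -18000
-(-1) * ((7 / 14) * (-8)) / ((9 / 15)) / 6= -10 / 9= -1.11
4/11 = 0.36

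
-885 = -885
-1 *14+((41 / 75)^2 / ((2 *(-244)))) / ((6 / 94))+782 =6324400993 / 8235000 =767.99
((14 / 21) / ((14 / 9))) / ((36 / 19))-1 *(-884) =884.23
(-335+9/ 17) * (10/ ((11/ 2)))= -113720/ 187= -608.13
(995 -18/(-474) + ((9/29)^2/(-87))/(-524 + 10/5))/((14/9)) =1000763009397/1564505572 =639.67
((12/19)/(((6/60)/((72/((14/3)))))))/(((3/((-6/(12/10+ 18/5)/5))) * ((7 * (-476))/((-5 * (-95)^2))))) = -641250/5831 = -109.97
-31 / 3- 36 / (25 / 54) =-6607 / 75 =-88.09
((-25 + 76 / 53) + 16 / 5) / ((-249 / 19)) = 34181 / 21995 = 1.55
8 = 8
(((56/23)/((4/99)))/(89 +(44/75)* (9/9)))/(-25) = -4158/154537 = -0.03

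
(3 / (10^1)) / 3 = 1 / 10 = 0.10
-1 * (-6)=6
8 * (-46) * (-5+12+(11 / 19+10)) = -122912 / 19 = -6469.05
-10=-10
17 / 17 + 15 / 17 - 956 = -16220 / 17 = -954.12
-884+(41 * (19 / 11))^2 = 499877 / 121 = 4131.21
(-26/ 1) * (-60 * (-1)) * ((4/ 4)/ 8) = -195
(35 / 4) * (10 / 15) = 35 / 6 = 5.83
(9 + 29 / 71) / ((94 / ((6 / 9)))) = 668 / 10011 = 0.07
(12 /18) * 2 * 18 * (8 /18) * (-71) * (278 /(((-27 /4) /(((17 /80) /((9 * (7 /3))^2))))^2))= -0.00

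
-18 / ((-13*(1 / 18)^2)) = 5832 / 13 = 448.62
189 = 189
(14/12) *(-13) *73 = -6643/6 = -1107.17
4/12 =1/3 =0.33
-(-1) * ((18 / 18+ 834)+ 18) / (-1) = -853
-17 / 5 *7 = -119 / 5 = -23.80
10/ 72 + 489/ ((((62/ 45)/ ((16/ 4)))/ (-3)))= -4258.89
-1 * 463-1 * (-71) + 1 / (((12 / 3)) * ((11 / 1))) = -17247 / 44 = -391.98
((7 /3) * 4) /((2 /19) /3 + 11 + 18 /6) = 133 /200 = 0.66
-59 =-59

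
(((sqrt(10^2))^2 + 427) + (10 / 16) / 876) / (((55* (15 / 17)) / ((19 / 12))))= 1192910383 / 69379200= 17.19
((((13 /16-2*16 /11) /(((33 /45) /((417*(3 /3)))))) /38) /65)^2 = 213092101161 /914670355456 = 0.23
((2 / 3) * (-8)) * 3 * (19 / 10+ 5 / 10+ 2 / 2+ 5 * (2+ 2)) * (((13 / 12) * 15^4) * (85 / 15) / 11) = -116356500 / 11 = -10577863.64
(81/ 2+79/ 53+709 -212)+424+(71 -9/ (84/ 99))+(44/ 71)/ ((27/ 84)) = 972278227/ 948276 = 1025.31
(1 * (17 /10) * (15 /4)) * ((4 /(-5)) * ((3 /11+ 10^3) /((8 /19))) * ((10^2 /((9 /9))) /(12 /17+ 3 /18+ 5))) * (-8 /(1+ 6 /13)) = 7440888780 /6589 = 1129289.54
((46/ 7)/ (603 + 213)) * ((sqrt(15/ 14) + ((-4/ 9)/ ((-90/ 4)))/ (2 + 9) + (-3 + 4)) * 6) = 102649/ 2120580 + 23 * sqrt(210)/ 6664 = 0.10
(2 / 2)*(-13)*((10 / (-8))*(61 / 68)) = 3965 / 272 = 14.58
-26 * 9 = -234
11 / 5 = 2.20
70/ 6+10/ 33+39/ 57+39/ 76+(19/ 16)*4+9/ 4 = 20.17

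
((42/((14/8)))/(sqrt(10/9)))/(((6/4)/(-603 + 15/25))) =-72288 * sqrt(10)/25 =-9143.79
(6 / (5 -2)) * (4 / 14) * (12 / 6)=8 / 7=1.14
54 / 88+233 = 10279 / 44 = 233.61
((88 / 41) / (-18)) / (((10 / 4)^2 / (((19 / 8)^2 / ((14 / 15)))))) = -3971 / 34440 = -0.12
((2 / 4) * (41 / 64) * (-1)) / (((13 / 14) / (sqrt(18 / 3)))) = -287 * sqrt(6) / 832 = -0.84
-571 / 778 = -0.73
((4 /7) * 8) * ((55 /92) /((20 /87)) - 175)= -126886 /161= -788.11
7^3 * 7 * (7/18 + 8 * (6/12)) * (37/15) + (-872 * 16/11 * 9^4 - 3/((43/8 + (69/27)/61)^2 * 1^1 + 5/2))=-8295740.86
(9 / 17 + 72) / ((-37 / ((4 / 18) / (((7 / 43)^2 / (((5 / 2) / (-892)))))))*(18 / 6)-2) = 11399085 / 741978634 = 0.02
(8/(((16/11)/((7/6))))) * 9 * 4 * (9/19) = 2079/19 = 109.42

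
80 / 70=8 / 7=1.14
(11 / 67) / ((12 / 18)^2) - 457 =-122377 / 268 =-456.63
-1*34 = -34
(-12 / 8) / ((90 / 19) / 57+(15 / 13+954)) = -4693 / 2988618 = -0.00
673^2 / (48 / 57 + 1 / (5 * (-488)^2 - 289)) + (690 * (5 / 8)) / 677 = 27741959384801723 / 51579045820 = 537853.29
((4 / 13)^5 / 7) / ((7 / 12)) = 12288 / 18193357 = 0.00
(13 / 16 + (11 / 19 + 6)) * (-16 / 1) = -118.26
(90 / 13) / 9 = 10 / 13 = 0.77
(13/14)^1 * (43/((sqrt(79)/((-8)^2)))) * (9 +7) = 286208 * sqrt(79)/553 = 4600.13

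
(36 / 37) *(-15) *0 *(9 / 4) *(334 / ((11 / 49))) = 0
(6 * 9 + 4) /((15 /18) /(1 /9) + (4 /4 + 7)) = 116 /31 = 3.74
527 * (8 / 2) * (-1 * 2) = -4216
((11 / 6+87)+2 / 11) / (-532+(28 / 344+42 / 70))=-26875 / 160413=-0.17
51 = 51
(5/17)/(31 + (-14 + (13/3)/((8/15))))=40/3417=0.01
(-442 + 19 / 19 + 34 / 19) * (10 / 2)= -41725 / 19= -2196.05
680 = 680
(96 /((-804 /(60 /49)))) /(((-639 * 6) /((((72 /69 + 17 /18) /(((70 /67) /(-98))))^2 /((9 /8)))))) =1452193376 /1232122995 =1.18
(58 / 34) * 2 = 58 / 17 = 3.41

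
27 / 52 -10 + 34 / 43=-8.69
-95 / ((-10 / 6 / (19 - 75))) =-3192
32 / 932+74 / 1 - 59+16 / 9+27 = 91874 / 2097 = 43.81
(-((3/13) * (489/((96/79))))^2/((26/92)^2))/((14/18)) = -7105098160521/51181312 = -138822.12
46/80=23/40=0.58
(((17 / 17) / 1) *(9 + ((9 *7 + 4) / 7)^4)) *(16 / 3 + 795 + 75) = 52973588980 / 7203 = 7354378.59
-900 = -900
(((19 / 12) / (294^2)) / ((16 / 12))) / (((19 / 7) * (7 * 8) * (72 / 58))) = 29 / 398297088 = 0.00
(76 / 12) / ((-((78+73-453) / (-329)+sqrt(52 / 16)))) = 7551208 / 3126951-4113158*sqrt(13) / 3126951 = -2.33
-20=-20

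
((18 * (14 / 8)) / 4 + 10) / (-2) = -143 / 16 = -8.94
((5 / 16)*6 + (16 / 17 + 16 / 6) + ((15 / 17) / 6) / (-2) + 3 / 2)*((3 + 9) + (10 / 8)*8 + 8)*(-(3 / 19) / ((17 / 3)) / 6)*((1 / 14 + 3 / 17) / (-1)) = 2494815 / 10454864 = 0.24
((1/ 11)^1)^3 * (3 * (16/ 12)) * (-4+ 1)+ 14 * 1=18622/ 1331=13.99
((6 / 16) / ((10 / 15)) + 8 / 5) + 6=653 / 80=8.16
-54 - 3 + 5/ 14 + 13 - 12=-779/ 14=-55.64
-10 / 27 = -0.37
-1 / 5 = -0.20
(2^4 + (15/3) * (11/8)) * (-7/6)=-427/16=-26.69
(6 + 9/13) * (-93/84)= -2697/364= -7.41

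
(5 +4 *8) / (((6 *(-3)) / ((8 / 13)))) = -148 / 117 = -1.26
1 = 1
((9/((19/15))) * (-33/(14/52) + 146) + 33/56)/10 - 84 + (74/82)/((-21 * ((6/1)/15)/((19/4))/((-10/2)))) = -84730349/1308720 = -64.74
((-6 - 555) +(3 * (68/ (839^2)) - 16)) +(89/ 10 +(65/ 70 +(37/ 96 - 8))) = -1359468567361/ 2365174560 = -574.79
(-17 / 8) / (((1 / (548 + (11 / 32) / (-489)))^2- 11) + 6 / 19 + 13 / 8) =23750907046643627 / 101253829664354265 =0.23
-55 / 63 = -0.87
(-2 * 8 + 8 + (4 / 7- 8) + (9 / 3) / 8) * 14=-843 / 4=-210.75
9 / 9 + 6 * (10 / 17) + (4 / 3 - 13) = -364 / 51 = -7.14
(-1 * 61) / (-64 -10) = 61 / 74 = 0.82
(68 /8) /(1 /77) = 1309 /2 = 654.50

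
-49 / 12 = -4.08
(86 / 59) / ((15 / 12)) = 344 / 295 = 1.17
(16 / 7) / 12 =4 / 21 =0.19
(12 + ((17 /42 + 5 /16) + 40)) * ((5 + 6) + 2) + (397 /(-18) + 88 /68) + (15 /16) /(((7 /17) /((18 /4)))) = 23127037 /34272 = 674.81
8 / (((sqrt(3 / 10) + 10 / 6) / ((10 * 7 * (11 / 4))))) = 231000 / 223-13860 * sqrt(30) / 223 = 695.45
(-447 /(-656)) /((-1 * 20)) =-447 /13120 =-0.03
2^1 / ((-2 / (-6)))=6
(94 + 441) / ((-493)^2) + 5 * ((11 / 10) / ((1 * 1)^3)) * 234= 312804598 / 243049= 1287.00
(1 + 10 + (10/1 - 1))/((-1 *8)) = -5/2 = -2.50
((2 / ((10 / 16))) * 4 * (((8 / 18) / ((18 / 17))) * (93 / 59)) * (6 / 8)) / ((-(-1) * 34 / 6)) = 992 / 885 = 1.12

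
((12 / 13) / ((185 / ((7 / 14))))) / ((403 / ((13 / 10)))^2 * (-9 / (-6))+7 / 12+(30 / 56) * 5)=252 / 14560920985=0.00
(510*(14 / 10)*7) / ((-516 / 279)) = -232407 / 86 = -2702.41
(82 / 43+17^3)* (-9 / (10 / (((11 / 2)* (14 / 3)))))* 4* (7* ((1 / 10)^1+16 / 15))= -797389593 / 215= -3708788.80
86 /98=43 /49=0.88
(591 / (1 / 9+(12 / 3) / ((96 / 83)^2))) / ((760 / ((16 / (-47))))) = -2723328 / 31902425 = -0.09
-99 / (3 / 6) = -198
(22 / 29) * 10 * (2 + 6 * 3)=4400 / 29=151.72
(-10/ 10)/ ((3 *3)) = -1/ 9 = -0.11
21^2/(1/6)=2646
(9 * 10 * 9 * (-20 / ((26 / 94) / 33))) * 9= -17395061.54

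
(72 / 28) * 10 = 180 / 7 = 25.71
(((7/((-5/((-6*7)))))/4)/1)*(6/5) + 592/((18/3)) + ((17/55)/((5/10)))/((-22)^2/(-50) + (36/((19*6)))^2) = 243873104/2097975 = 116.24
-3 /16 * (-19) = 57 /16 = 3.56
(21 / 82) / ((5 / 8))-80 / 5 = -3196 / 205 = -15.59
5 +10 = 15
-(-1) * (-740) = -740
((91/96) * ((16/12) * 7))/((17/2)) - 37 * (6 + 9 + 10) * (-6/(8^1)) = 694.79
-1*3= -3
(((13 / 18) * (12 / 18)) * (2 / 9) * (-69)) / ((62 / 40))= -11960 / 2511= -4.76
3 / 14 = 0.21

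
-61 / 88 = -0.69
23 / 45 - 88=-3937 / 45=-87.49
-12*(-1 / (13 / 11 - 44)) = -44 / 157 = -0.28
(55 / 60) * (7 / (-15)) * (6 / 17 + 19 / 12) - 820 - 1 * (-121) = -5139539 / 7344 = -699.83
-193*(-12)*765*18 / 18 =1771740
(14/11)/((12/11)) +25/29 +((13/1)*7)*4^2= 253697/174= 1458.03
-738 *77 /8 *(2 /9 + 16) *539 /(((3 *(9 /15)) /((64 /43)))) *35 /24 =-86952935300 /1161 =-74894862.45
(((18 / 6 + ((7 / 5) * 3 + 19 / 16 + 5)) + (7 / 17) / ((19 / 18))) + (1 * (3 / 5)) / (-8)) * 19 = 70815 / 272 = 260.35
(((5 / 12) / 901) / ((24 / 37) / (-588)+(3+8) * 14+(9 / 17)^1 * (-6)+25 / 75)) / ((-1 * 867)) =-1813 / 513780520452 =-0.00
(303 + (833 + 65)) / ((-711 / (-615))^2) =50472025 / 56169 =898.57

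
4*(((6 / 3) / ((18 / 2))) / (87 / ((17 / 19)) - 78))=136 / 2943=0.05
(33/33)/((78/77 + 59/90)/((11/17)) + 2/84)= 38115/99193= 0.38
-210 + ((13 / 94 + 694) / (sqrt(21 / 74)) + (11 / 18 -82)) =-5245 / 18 + 65249 * sqrt(1554) / 1974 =1011.63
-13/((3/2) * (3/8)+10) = -16/13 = -1.23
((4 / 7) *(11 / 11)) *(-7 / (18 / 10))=-20 / 9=-2.22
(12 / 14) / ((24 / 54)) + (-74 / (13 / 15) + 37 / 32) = -239657 / 2912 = -82.30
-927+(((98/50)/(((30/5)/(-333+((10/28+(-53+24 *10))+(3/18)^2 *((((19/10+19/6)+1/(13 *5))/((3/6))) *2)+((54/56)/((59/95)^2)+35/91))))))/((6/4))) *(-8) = -933693565247/1374559875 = -679.27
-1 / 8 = -0.12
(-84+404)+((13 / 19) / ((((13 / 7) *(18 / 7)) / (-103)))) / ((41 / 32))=2162768 / 7011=308.48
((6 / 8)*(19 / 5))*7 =399 / 20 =19.95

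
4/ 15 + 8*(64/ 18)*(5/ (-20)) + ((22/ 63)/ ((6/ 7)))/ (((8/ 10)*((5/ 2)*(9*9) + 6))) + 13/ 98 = -18507437/ 2758455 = -6.71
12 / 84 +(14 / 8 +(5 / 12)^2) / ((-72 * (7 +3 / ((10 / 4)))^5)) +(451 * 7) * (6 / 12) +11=1589.64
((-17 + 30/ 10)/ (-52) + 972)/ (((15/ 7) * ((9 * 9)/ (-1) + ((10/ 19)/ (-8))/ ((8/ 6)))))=-26896856/ 4804605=-5.60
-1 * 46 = -46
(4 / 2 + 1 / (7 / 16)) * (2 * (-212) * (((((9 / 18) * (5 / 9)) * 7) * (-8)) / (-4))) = -21200 / 3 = -7066.67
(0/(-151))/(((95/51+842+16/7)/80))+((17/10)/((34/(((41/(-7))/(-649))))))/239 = 0.00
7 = 7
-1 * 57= -57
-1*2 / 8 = -1 / 4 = -0.25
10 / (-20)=-1 / 2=-0.50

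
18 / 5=3.60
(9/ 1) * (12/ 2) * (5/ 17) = 270/ 17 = 15.88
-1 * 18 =-18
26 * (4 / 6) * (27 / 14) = 234 / 7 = 33.43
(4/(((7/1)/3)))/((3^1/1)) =4/7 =0.57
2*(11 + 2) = 26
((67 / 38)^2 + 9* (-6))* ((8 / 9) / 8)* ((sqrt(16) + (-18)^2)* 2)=-12051868 / 3249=-3709.41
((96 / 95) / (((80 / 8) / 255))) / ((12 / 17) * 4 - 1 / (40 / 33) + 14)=332928 / 206701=1.61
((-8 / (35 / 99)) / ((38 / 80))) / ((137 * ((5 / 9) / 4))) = -228096 / 91105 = -2.50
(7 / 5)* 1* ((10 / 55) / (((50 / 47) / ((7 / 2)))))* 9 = 20727 / 2750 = 7.54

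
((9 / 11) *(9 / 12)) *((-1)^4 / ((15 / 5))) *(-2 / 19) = -9 / 418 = -0.02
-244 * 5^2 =-6100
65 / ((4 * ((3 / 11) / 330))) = 39325 / 2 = 19662.50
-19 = -19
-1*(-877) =877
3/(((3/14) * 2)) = 7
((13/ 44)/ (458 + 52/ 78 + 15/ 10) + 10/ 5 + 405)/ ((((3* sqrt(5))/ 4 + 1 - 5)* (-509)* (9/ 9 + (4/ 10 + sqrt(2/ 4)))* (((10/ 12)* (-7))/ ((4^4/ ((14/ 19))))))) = 206139374592/ (108211873* (-16 + 3* sqrt(5))* (5* sqrt(2) + 14)) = -9.73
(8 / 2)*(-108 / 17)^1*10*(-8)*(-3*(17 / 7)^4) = -509379840 / 2401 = -212153.20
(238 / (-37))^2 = 41.38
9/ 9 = 1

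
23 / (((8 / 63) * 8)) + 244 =17065 / 64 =266.64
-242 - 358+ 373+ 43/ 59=-13350/ 59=-226.27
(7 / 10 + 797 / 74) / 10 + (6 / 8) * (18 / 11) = 48317 / 20350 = 2.37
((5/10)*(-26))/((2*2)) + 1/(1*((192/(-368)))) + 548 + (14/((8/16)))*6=4265/6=710.83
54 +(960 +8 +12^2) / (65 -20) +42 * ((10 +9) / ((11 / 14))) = 541702 / 495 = 1094.35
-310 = -310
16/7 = 2.29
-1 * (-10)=10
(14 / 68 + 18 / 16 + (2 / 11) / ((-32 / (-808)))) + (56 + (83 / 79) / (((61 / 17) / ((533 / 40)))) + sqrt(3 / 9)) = sqrt(3) / 3 + 1186338053 / 18023060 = 66.40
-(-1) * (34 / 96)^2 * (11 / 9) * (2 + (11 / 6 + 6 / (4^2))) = 321079 / 497664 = 0.65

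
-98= -98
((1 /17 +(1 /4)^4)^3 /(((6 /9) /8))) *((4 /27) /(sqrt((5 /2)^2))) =2260713 /12879134720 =0.00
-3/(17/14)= -42/17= -2.47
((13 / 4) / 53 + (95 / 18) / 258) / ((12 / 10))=12580 / 184599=0.07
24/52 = 6/13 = 0.46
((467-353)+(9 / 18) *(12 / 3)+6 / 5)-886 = -768.80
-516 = -516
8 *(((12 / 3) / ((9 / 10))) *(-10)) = -3200 / 9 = -355.56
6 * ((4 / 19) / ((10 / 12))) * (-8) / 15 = -384 / 475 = -0.81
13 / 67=0.19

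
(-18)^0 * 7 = 7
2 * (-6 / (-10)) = 6 / 5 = 1.20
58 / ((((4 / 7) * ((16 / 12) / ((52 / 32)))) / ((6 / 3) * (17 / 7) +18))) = 5655 / 2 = 2827.50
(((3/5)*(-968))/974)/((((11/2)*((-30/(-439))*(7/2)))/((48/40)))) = -231792/426125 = -0.54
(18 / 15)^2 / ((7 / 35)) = 36 / 5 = 7.20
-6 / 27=-2 / 9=-0.22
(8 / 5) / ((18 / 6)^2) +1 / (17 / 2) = 226 / 765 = 0.30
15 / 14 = 1.07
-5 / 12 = -0.42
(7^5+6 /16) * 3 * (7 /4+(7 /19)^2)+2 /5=5492000959 /57760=95083.12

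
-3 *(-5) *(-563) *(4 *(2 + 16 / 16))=-101340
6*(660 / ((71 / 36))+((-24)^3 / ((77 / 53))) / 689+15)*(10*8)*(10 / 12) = 9547328400 / 71071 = 134335.08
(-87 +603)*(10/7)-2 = 5146/7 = 735.14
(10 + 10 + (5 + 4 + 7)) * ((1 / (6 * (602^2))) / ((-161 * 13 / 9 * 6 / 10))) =-0.00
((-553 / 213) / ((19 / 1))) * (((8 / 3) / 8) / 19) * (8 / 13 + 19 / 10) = -60277 / 9996090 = -0.01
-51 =-51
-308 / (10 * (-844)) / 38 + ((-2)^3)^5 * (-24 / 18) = 10509353191 / 240540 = 43690.67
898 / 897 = 1.00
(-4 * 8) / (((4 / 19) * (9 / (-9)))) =152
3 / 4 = 0.75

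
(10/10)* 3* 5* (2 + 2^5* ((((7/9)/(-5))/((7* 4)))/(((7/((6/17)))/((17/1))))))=194/7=27.71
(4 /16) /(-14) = -1 /56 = -0.02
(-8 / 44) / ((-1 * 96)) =1 / 528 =0.00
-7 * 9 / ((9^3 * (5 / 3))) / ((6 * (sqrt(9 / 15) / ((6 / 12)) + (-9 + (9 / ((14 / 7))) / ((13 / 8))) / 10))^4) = -1303034250981125 / 46384492313916421749 - 11663798302000 * sqrt(15) / 1717944159774682287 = -0.00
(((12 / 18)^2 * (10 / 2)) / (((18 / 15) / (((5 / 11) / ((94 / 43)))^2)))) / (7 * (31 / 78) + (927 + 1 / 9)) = 3004625 / 34896449973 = 0.00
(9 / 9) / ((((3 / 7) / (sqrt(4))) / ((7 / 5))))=98 / 15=6.53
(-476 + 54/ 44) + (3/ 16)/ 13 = -1086247/ 2288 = -474.76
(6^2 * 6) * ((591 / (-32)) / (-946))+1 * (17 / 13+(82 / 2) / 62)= 9433275 / 1524952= 6.19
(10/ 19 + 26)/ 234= 28/ 247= 0.11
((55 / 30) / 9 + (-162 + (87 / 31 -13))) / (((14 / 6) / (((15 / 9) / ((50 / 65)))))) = -3742843 / 23436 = -159.70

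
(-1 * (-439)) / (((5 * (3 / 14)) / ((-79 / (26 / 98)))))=-23791166 / 195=-122005.98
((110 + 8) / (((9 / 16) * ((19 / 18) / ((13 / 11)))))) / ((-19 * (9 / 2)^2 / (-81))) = 49.45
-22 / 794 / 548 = -11 / 217556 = -0.00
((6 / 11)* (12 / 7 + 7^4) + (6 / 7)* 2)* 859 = 7890774 / 7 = 1127253.43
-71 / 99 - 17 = -1754 / 99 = -17.72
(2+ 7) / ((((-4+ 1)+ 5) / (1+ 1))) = 9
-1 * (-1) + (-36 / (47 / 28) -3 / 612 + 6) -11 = -244031 / 9588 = -25.45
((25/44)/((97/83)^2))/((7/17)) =2927825/2897972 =1.01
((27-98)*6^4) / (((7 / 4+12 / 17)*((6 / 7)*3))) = -2433312 / 167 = -14570.73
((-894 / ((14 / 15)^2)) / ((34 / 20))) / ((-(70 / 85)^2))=8548875 / 9604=890.14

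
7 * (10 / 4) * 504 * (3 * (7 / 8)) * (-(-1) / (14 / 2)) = 6615 / 2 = 3307.50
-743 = -743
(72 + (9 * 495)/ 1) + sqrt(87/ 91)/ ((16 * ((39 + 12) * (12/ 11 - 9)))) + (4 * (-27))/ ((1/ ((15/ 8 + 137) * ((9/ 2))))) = -62966.25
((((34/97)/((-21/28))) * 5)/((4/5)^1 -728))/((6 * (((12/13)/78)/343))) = 24635975/1587114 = 15.52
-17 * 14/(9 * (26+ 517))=-0.05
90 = 90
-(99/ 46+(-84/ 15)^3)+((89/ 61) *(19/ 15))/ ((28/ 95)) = 2647753229/ 14731500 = 179.73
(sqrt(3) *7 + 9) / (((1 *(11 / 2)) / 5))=90 / 11 + 70 *sqrt(3) / 11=19.20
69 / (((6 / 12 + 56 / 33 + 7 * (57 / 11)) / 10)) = 45540 / 2539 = 17.94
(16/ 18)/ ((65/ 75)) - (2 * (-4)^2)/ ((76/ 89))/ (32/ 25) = -28.25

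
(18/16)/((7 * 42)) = 3/784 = 0.00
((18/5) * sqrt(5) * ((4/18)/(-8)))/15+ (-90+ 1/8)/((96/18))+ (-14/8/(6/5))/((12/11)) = -20953/1152 - sqrt(5)/150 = -18.20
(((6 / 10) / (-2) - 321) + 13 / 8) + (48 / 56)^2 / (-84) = -4386061 / 13720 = -319.68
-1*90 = -90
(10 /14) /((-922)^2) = 5 /5950588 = 0.00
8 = 8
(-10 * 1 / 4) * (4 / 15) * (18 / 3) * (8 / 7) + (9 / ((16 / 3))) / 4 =-1859 / 448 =-4.15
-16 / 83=-0.19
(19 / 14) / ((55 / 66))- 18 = -573 / 35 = -16.37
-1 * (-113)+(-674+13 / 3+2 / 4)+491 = -391 / 6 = -65.17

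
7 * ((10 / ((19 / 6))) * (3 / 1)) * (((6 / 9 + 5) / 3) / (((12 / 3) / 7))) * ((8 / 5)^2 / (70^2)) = 272 / 2375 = 0.11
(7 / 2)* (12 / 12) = 3.50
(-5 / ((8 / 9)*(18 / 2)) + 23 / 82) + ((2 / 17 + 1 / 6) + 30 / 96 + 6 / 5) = 1.45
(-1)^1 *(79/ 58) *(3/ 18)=-79/ 348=-0.23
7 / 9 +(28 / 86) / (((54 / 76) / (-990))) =-175259 / 387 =-452.87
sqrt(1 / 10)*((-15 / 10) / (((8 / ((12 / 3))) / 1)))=-3*sqrt(10) / 40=-0.24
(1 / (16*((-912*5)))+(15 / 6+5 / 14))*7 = 1459193 / 72960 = 20.00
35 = 35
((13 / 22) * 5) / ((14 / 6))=195 / 154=1.27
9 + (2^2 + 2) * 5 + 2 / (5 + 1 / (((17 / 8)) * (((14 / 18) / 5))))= 37483 / 955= 39.25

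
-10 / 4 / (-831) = 5 / 1662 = 0.00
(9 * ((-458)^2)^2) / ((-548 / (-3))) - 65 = 297006307043 / 137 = 2167929248.49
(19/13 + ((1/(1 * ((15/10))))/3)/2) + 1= 301/117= 2.57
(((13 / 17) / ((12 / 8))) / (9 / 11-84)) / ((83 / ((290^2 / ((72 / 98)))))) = -58928870 / 6971751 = -8.45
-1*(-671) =671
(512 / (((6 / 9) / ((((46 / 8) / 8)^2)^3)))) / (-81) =-1.31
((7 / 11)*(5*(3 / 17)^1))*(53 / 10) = 1113 / 374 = 2.98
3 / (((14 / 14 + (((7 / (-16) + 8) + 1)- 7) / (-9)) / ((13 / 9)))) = 624 / 119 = 5.24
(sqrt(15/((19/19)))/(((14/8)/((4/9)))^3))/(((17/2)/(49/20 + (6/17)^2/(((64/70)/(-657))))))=-147229696*sqrt(15)/877486365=-0.65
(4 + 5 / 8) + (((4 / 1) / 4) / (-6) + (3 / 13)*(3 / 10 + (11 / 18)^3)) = 289379 / 63180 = 4.58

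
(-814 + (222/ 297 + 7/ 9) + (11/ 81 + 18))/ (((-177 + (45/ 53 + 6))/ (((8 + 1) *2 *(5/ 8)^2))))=234444175/ 7142256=32.82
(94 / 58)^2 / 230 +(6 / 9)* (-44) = -17015213 / 580290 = -29.32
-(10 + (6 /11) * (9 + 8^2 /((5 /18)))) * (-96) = 742272 /55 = 13495.85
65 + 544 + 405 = 1014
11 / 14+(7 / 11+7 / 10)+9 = 4282 / 385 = 11.12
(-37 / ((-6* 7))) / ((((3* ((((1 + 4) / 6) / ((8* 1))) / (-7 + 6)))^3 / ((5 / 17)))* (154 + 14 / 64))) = -2424832 / 44044875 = -0.06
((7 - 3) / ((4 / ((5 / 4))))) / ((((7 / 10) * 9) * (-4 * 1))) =-25 / 504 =-0.05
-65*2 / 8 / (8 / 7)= -455 / 32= -14.22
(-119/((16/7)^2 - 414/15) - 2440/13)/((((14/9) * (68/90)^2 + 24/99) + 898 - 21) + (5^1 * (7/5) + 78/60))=-2605586605875/12664477146139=-0.21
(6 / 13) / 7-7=-631 / 91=-6.93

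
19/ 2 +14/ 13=275/ 26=10.58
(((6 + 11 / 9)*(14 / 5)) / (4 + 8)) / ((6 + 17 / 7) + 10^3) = 49 / 29322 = 0.00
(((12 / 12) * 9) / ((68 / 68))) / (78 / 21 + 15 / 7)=63 / 41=1.54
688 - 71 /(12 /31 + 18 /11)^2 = 319300849 /476100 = 670.66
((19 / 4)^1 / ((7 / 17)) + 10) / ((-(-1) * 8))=603 / 224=2.69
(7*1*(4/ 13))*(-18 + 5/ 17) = -8428/ 221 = -38.14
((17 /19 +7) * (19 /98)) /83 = 75 /4067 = 0.02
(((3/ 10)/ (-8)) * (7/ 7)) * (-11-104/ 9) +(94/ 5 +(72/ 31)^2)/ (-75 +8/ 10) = 0.52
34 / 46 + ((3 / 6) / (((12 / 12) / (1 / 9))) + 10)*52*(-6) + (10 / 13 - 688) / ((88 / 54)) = -3558.30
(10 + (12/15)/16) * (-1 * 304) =-15276/5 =-3055.20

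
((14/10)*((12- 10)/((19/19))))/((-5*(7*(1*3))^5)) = -2/14586075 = -0.00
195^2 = 38025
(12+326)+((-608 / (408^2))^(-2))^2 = 5619103269.43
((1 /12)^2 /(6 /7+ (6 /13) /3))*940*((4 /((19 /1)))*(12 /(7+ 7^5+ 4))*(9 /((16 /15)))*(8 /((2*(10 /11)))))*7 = 4939935 /19598576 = 0.25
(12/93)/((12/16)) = 16/93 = 0.17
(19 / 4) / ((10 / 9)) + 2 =251 / 40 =6.28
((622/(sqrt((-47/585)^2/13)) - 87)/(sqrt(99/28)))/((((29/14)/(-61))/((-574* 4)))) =-3921568* sqrt(77)/11 + 475646982720* sqrt(1001)/14993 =1000593210.05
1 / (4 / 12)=3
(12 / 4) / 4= 3 / 4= 0.75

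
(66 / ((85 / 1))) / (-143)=-0.01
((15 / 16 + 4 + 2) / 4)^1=111 / 64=1.73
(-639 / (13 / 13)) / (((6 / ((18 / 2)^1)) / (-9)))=17253 / 2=8626.50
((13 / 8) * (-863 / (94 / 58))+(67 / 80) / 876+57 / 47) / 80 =-2846077051 / 263500800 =-10.80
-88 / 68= -22 / 17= -1.29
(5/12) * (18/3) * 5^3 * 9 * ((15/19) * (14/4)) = 590625/76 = 7771.38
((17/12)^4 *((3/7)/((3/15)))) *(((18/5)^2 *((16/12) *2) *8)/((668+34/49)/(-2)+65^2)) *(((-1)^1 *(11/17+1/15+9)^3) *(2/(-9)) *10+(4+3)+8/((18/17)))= 7285805149483/5790750750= 1258.18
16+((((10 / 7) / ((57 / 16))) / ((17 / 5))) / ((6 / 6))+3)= 129677 / 6783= 19.12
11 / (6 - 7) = -11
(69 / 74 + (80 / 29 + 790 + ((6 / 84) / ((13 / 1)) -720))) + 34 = 10515814 / 97643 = 107.70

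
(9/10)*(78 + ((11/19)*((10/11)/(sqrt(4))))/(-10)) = 26667/380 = 70.18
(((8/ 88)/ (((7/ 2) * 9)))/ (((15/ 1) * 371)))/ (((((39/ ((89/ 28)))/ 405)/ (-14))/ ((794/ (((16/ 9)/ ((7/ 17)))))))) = -317997/ 7215208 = -0.04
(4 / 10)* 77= 154 / 5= 30.80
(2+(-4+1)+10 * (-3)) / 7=-31 / 7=-4.43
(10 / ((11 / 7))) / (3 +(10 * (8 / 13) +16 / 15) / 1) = 13650 / 21923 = 0.62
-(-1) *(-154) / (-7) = 22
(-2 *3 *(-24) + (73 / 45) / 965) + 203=15068548 / 43425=347.00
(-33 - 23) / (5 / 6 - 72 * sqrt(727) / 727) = 1221360 / 168449 +145152 * sqrt(727) / 168449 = 30.48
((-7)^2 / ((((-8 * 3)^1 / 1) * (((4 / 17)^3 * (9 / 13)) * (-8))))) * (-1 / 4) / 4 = -3129581 / 1769472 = -1.77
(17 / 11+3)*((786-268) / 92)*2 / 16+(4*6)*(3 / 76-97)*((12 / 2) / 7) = -1991.42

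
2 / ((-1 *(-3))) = 2 / 3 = 0.67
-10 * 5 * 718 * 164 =-5887600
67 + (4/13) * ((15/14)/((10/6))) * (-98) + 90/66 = 7004/143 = 48.98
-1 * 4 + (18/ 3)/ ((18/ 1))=-11/ 3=-3.67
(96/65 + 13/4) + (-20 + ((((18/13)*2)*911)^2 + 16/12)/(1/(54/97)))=3543033.80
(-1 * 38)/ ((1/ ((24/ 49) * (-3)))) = 2736/ 49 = 55.84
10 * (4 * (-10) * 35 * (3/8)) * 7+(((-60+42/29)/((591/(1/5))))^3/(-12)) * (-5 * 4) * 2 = -513938649892499242/13984725157275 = -36750.00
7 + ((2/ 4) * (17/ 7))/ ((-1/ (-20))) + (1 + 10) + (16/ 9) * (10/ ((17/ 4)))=49768/ 1071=46.47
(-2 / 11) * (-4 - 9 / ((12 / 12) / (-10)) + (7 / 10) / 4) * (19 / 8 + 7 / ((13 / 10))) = -2781729 / 22880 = -121.58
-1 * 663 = -663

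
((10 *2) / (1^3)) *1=20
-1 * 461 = -461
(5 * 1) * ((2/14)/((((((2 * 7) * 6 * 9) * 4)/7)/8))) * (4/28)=5/2646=0.00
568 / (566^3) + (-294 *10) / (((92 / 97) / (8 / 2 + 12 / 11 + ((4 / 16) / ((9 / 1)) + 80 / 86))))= -55480270041565147 / 2958894832476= -18750.34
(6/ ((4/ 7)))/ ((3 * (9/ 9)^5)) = 7/ 2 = 3.50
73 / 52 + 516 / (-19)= -25445 / 988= -25.75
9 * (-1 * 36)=-324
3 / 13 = 0.23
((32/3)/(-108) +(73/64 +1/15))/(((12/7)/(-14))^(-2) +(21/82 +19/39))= 15314689/931676400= 0.02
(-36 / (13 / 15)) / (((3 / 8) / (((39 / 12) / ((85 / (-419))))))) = 30168 / 17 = 1774.59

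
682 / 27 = 25.26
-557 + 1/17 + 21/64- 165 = -785115/1088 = -721.61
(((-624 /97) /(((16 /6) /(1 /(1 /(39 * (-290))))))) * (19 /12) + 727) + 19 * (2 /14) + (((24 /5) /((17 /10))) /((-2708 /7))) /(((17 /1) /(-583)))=5835963305521 /132848387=43929.50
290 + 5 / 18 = 5225 / 18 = 290.28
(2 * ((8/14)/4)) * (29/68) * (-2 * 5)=-145/119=-1.22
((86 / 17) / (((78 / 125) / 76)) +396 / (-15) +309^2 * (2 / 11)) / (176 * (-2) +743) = 45.91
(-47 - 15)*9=-558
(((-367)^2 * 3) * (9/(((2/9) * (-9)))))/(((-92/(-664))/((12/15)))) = -10498714.75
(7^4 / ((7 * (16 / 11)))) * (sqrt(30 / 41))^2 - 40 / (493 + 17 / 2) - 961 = -259415079 / 328984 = -788.53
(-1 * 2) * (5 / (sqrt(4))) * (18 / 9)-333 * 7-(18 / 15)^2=-58561 / 25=-2342.44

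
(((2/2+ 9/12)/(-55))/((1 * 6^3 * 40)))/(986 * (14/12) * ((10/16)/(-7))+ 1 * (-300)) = 7/765468000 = 0.00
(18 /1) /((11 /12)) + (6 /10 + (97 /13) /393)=5691652 /280995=20.26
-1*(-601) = 601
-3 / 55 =-0.05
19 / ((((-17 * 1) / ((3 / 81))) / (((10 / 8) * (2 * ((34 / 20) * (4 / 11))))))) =-19 / 297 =-0.06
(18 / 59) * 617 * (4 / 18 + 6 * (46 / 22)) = 1559776 / 649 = 2403.35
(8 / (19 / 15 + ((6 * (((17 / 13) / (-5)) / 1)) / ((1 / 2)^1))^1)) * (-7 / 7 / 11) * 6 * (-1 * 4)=-7488 / 803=-9.33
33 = 33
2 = 2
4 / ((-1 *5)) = -4 / 5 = -0.80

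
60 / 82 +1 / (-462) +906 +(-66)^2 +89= 5351.73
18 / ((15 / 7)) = 42 / 5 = 8.40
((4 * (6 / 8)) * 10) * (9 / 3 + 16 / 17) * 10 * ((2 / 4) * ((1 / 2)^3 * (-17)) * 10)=-25125 / 2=-12562.50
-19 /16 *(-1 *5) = 5.94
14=14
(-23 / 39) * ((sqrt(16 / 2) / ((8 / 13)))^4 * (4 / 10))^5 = -33624166678635260545571 / 314572800000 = -106888347239.92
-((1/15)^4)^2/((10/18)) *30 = -2/94921875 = -0.00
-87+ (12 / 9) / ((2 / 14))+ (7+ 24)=-140 / 3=-46.67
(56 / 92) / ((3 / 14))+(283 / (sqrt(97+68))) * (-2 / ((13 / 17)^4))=196 / 69- 47272886 * sqrt(165) / 4712565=-126.01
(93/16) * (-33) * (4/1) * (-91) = 279279/4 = 69819.75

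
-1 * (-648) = 648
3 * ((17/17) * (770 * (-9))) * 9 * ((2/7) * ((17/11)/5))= -16524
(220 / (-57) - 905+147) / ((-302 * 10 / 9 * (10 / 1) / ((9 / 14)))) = 586251 / 4016600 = 0.15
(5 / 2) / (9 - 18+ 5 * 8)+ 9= 563 / 62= 9.08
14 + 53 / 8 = 165 / 8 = 20.62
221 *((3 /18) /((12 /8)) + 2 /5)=5083 /45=112.96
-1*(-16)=16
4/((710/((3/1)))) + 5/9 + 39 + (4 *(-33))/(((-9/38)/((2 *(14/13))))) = 51502682/41535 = 1239.98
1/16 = 0.06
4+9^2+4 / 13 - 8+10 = 1135 / 13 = 87.31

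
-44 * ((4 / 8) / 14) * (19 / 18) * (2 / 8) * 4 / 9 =-209 / 1134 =-0.18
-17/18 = -0.94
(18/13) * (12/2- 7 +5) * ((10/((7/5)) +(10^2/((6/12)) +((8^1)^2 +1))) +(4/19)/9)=2606264/1729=1507.38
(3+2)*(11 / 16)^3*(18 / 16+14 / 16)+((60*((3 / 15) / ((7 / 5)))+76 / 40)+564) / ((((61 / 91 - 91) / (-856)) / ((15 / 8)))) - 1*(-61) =10271.60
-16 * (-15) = 240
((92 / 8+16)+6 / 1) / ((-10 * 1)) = -3.35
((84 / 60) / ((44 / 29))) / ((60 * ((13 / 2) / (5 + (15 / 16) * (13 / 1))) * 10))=203 / 49920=0.00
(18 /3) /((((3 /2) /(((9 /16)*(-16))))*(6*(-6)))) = 1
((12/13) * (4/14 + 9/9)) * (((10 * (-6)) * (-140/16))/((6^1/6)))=8100/13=623.08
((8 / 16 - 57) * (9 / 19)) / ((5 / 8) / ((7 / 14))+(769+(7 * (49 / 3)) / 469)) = -408834 / 11770063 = -0.03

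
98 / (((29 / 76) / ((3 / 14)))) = 55.03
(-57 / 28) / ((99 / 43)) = -817 / 924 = -0.88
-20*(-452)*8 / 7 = 72320 / 7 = 10331.43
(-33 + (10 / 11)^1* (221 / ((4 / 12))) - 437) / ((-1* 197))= -0.67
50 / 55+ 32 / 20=138 / 55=2.51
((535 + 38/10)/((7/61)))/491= 164334/17185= 9.56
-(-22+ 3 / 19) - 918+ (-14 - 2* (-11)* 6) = -14785 / 19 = -778.16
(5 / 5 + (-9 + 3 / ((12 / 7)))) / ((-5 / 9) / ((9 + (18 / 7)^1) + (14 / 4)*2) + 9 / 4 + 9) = -2925 / 5251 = -0.56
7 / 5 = 1.40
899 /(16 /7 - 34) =-28.35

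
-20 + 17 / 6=-103 / 6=-17.17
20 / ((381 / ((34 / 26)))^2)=5780 / 24532209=0.00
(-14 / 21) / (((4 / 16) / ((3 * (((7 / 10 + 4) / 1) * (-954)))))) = 179352 / 5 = 35870.40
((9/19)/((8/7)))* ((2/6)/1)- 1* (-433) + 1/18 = 592609/1368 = 433.19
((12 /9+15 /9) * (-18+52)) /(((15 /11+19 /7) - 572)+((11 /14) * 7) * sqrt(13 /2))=-2747643360 /15289176883 - 13304676 * sqrt(26) /15289176883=-0.18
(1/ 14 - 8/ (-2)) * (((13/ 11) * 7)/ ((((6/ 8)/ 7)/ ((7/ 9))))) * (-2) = -48412/ 99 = -489.01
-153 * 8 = -1224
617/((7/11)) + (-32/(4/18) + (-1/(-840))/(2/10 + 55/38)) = 3100849/3756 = 825.57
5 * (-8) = -40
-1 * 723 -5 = -728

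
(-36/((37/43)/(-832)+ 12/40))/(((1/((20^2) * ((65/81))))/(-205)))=3813721600000/481311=7923611.97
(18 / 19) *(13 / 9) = 26 / 19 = 1.37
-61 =-61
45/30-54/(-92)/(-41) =1401/943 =1.49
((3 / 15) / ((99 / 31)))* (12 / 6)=62 / 495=0.13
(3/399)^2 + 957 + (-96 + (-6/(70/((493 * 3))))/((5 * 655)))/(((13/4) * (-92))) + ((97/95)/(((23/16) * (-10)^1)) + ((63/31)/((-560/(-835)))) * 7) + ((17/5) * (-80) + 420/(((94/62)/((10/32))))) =1601126020876098583/2018995325074000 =793.03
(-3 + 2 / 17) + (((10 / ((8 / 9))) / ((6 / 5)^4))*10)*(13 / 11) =3297893 / 53856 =61.24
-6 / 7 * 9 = -54 / 7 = -7.71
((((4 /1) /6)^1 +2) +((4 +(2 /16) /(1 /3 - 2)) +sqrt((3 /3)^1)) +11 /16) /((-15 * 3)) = -1987 /10800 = -0.18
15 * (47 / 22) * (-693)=-22207.50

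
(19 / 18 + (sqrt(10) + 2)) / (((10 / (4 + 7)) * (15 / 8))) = 242 / 135 + 44 * sqrt(10) / 75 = 3.65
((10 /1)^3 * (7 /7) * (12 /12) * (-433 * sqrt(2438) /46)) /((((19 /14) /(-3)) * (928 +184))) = 1136625 * sqrt(2438) /60743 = 923.93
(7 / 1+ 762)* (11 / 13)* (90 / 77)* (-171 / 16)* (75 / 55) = -88761825 / 8008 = -11084.14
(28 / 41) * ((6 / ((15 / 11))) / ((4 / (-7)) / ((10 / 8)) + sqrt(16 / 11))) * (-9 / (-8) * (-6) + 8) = 59290 / 43009 + 94325 * sqrt(11) / 86018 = 5.02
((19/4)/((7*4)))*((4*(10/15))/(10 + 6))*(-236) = -1121/168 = -6.67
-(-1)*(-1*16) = -16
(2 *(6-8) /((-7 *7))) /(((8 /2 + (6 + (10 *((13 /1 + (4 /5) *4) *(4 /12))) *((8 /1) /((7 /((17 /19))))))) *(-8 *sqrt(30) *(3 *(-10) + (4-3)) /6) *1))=19 *sqrt(30) /17608220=0.00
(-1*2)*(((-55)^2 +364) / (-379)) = 6778 / 379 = 17.88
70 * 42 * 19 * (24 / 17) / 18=74480 / 17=4381.18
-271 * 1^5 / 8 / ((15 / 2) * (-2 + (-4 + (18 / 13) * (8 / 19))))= 66937 / 80280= 0.83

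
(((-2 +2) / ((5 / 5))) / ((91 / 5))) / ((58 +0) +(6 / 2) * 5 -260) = 0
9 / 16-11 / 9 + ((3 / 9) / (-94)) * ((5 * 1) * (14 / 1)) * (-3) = 575 / 6768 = 0.08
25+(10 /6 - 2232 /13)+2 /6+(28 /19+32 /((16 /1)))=-34881 /247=-141.22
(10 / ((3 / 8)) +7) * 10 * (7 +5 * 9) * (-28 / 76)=-367640 / 57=-6449.82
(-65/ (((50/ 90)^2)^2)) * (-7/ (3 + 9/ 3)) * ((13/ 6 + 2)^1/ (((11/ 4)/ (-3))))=-3618.49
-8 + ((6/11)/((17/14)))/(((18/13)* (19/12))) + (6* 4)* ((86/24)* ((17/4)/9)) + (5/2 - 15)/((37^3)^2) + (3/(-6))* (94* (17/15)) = -8389292907868744/410221166902965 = -20.45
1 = 1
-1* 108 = -108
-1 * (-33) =33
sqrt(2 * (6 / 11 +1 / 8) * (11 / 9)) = sqrt(59) / 6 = 1.28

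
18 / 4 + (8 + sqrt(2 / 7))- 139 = -125.97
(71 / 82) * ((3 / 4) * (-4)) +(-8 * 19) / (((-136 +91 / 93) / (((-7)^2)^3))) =136370399007 / 1029674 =132440.36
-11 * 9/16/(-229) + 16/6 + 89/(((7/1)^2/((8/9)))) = 6961291/1615824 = 4.31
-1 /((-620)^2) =-1 /384400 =-0.00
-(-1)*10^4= 10000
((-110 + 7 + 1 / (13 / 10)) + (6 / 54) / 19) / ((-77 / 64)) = 14543744 / 171171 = 84.97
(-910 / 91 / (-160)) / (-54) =-1 / 864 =-0.00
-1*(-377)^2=-142129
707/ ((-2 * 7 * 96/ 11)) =-1111/ 192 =-5.79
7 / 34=0.21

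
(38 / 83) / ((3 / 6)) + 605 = 50291 / 83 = 605.92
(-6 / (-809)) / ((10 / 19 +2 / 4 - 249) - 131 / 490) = -13965 / 467424829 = -0.00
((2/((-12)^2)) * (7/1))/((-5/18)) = -7/20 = -0.35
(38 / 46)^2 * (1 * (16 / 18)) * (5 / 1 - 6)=-2888 / 4761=-0.61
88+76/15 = 1396/15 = 93.07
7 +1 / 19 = 134 / 19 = 7.05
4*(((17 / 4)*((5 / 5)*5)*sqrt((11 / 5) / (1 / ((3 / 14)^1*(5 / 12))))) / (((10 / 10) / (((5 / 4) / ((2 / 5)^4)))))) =265625*sqrt(154) / 1792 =1839.46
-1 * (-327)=327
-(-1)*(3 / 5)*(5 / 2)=3 / 2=1.50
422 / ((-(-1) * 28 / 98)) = 1477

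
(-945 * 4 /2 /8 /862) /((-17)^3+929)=315 /4578944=0.00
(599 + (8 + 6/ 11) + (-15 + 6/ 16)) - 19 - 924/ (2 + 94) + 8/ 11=24861/ 44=565.02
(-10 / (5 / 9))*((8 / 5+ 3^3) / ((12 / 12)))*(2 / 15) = -1716 / 25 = -68.64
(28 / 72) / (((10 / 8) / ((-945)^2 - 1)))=12502336 / 45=277829.69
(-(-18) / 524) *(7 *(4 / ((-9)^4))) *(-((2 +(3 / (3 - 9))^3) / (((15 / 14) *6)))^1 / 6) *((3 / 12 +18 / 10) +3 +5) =-3283 / 45839520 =-0.00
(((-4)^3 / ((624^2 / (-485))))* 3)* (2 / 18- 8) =-34435 / 18252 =-1.89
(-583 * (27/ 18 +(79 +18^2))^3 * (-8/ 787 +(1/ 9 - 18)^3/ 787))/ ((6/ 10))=6450126590785381955/ 13769352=468440823561.30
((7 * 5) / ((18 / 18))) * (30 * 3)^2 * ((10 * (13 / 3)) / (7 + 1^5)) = 1535625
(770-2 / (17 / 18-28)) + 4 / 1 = 376974 / 487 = 774.07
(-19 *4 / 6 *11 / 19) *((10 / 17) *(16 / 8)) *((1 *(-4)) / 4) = 440 / 51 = 8.63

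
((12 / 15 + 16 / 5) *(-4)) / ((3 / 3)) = -16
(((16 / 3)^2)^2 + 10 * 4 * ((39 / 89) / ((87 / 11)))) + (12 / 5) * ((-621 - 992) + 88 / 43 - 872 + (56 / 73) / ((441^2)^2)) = -375582070392094210156 / 72959926484218095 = -5147.79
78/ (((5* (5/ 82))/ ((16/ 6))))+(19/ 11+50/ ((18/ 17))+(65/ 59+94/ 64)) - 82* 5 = 1512865447/ 4672800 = 323.76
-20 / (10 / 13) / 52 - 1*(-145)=289 / 2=144.50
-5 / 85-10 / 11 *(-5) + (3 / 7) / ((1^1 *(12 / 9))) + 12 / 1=88007 / 5236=16.81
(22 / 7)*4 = 88 / 7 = 12.57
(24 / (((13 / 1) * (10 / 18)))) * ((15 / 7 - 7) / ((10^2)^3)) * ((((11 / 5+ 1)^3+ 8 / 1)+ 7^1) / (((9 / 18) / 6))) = -1174581 / 126953125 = -0.01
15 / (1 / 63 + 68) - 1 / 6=277 / 5142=0.05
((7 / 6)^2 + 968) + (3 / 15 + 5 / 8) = 349267 / 360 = 970.19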